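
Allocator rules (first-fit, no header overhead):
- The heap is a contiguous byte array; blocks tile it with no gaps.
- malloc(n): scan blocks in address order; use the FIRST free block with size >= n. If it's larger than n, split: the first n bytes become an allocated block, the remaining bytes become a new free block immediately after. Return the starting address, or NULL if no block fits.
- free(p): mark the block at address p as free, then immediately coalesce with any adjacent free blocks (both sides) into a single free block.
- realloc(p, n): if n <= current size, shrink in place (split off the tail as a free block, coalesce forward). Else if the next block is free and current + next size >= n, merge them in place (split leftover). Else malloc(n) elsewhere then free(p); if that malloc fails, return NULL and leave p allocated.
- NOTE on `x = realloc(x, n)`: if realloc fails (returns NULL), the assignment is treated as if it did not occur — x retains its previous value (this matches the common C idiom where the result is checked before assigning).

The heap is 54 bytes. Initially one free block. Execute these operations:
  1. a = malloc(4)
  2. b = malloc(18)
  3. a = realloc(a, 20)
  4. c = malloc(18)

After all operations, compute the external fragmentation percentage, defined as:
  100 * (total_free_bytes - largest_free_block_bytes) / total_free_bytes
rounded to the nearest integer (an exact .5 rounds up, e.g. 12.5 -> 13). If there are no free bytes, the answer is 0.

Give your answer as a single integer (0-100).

Op 1: a = malloc(4) -> a = 0; heap: [0-3 ALLOC][4-53 FREE]
Op 2: b = malloc(18) -> b = 4; heap: [0-3 ALLOC][4-21 ALLOC][22-53 FREE]
Op 3: a = realloc(a, 20) -> a = 22; heap: [0-3 FREE][4-21 ALLOC][22-41 ALLOC][42-53 FREE]
Op 4: c = malloc(18) -> c = NULL; heap: [0-3 FREE][4-21 ALLOC][22-41 ALLOC][42-53 FREE]
Free blocks: [4 12] total_free=16 largest=12 -> 100*(16-12)/16 = 400/16 = 25

Answer: 25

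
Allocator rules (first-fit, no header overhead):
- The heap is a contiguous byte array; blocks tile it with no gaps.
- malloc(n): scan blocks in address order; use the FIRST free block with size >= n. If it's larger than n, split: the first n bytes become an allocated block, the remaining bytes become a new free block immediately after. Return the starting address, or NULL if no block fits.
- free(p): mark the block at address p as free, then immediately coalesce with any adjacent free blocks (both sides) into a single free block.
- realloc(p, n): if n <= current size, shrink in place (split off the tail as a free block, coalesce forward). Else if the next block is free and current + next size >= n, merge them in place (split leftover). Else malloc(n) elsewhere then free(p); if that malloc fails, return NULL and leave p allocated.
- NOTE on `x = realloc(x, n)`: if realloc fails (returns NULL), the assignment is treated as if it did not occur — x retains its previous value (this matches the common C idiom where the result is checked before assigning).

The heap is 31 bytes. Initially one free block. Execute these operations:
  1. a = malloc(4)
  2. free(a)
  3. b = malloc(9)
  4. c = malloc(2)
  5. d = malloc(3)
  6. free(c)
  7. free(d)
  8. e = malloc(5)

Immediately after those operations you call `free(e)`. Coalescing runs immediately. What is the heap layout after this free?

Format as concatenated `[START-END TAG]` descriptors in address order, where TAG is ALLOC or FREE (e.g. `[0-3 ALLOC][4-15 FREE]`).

Answer: [0-8 ALLOC][9-30 FREE]

Derivation:
Op 1: a = malloc(4) -> a = 0; heap: [0-3 ALLOC][4-30 FREE]
Op 2: free(a) -> (freed a); heap: [0-30 FREE]
Op 3: b = malloc(9) -> b = 0; heap: [0-8 ALLOC][9-30 FREE]
Op 4: c = malloc(2) -> c = 9; heap: [0-8 ALLOC][9-10 ALLOC][11-30 FREE]
Op 5: d = malloc(3) -> d = 11; heap: [0-8 ALLOC][9-10 ALLOC][11-13 ALLOC][14-30 FREE]
Op 6: free(c) -> (freed c); heap: [0-8 ALLOC][9-10 FREE][11-13 ALLOC][14-30 FREE]
Op 7: free(d) -> (freed d); heap: [0-8 ALLOC][9-30 FREE]
Op 8: e = malloc(5) -> e = 9; heap: [0-8 ALLOC][9-13 ALLOC][14-30 FREE]
free(e): e = 9 -> block [9-13 ALLOC]; mark free, coalesce with adjacent free neighbors -> [0-8 ALLOC][9-30 FREE]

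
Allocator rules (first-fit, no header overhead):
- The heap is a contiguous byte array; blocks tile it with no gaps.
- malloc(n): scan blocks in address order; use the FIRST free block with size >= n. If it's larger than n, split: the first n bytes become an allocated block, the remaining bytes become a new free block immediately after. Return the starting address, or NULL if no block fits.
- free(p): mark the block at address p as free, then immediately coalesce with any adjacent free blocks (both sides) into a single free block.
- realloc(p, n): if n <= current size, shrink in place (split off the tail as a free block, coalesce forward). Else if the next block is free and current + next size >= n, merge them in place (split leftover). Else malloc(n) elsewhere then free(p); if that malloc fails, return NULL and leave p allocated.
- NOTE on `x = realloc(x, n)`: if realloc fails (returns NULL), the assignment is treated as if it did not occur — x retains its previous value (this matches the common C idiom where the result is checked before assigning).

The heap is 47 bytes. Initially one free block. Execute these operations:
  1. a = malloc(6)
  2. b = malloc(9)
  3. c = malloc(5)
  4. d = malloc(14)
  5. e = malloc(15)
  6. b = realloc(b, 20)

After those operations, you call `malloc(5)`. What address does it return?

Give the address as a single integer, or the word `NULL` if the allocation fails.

Op 1: a = malloc(6) -> a = 0; heap: [0-5 ALLOC][6-46 FREE]
Op 2: b = malloc(9) -> b = 6; heap: [0-5 ALLOC][6-14 ALLOC][15-46 FREE]
Op 3: c = malloc(5) -> c = 15; heap: [0-5 ALLOC][6-14 ALLOC][15-19 ALLOC][20-46 FREE]
Op 4: d = malloc(14) -> d = 20; heap: [0-5 ALLOC][6-14 ALLOC][15-19 ALLOC][20-33 ALLOC][34-46 FREE]
Op 5: e = malloc(15) -> e = NULL; heap: [0-5 ALLOC][6-14 ALLOC][15-19 ALLOC][20-33 ALLOC][34-46 FREE]
Op 6: b = realloc(b, 20) -> NULL (b unchanged); heap: [0-5 ALLOC][6-14 ALLOC][15-19 ALLOC][20-33 ALLOC][34-46 FREE]
malloc(5): first-fit scan over [0-5 ALLOC][6-14 ALLOC][15-19 ALLOC][20-33 ALLOC][34-46 FREE] -> 34

Answer: 34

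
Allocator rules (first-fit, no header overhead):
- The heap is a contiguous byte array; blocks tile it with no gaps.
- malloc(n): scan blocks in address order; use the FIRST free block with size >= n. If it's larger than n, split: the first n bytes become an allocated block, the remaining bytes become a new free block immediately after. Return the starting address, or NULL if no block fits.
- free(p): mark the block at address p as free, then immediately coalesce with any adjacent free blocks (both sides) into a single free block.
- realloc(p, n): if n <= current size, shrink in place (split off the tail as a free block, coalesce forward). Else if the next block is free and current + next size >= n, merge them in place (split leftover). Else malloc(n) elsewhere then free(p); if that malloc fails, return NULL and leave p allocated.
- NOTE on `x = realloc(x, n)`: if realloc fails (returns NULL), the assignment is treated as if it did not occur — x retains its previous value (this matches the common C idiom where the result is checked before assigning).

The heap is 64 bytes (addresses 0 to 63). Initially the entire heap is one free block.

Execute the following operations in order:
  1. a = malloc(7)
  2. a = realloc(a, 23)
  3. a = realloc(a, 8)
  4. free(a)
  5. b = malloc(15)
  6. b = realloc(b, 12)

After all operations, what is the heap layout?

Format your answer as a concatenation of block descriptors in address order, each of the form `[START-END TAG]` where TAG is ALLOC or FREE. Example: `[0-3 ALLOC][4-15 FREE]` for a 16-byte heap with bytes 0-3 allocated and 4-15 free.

Answer: [0-11 ALLOC][12-63 FREE]

Derivation:
Op 1: a = malloc(7) -> a = 0; heap: [0-6 ALLOC][7-63 FREE]
Op 2: a = realloc(a, 23) -> a = 0; heap: [0-22 ALLOC][23-63 FREE]
Op 3: a = realloc(a, 8) -> a = 0; heap: [0-7 ALLOC][8-63 FREE]
Op 4: free(a) -> (freed a); heap: [0-63 FREE]
Op 5: b = malloc(15) -> b = 0; heap: [0-14 ALLOC][15-63 FREE]
Op 6: b = realloc(b, 12) -> b = 0; heap: [0-11 ALLOC][12-63 FREE]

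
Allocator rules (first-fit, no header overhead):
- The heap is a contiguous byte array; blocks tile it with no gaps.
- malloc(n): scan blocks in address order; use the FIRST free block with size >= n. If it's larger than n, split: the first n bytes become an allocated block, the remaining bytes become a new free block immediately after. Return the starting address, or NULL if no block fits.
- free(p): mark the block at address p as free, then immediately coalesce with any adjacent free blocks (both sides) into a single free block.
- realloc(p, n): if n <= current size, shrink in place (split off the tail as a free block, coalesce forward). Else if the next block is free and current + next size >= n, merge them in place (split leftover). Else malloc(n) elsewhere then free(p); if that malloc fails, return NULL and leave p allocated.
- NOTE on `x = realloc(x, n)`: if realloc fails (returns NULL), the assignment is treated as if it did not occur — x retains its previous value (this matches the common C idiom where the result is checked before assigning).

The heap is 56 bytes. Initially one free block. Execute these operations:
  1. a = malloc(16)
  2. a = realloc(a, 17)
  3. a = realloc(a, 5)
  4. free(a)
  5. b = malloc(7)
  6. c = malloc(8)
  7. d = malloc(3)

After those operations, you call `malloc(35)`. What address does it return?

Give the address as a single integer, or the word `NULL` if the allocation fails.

Op 1: a = malloc(16) -> a = 0; heap: [0-15 ALLOC][16-55 FREE]
Op 2: a = realloc(a, 17) -> a = 0; heap: [0-16 ALLOC][17-55 FREE]
Op 3: a = realloc(a, 5) -> a = 0; heap: [0-4 ALLOC][5-55 FREE]
Op 4: free(a) -> (freed a); heap: [0-55 FREE]
Op 5: b = malloc(7) -> b = 0; heap: [0-6 ALLOC][7-55 FREE]
Op 6: c = malloc(8) -> c = 7; heap: [0-6 ALLOC][7-14 ALLOC][15-55 FREE]
Op 7: d = malloc(3) -> d = 15; heap: [0-6 ALLOC][7-14 ALLOC][15-17 ALLOC][18-55 FREE]
malloc(35): first-fit scan over [0-6 ALLOC][7-14 ALLOC][15-17 ALLOC][18-55 FREE] -> 18

Answer: 18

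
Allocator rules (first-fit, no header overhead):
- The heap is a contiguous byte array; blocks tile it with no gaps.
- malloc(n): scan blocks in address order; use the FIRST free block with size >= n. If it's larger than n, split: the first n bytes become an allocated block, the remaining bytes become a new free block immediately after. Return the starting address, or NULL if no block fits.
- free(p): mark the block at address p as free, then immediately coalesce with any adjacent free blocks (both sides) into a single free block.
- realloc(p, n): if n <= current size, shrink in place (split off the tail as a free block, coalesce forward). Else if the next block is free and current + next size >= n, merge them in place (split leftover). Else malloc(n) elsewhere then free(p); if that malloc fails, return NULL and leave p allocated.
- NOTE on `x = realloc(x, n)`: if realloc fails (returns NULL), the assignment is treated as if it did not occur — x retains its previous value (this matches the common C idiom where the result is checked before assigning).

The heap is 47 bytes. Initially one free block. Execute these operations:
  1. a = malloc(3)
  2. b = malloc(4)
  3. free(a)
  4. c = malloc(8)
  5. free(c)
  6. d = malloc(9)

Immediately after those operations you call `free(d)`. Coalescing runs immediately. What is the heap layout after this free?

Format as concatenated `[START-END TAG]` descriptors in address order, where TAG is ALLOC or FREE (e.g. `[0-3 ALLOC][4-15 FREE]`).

Op 1: a = malloc(3) -> a = 0; heap: [0-2 ALLOC][3-46 FREE]
Op 2: b = malloc(4) -> b = 3; heap: [0-2 ALLOC][3-6 ALLOC][7-46 FREE]
Op 3: free(a) -> (freed a); heap: [0-2 FREE][3-6 ALLOC][7-46 FREE]
Op 4: c = malloc(8) -> c = 7; heap: [0-2 FREE][3-6 ALLOC][7-14 ALLOC][15-46 FREE]
Op 5: free(c) -> (freed c); heap: [0-2 FREE][3-6 ALLOC][7-46 FREE]
Op 6: d = malloc(9) -> d = 7; heap: [0-2 FREE][3-6 ALLOC][7-15 ALLOC][16-46 FREE]
free(d): d = 7 -> block [7-15 ALLOC]; mark free, coalesce with adjacent free neighbors -> [0-2 FREE][3-6 ALLOC][7-46 FREE]

Answer: [0-2 FREE][3-6 ALLOC][7-46 FREE]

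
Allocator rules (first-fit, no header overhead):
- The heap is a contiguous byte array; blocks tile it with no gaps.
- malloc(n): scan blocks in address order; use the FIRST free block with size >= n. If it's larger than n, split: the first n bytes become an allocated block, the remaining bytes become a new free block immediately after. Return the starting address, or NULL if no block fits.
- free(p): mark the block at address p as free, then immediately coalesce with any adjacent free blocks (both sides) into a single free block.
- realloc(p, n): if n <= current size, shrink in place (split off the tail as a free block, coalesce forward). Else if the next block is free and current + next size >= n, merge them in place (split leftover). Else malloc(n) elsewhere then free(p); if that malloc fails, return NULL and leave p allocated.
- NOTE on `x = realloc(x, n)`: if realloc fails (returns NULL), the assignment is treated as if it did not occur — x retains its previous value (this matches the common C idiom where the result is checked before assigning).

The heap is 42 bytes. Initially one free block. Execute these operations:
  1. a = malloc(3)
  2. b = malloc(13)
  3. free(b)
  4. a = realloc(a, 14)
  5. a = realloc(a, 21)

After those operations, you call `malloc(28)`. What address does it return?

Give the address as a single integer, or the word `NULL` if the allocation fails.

Op 1: a = malloc(3) -> a = 0; heap: [0-2 ALLOC][3-41 FREE]
Op 2: b = malloc(13) -> b = 3; heap: [0-2 ALLOC][3-15 ALLOC][16-41 FREE]
Op 3: free(b) -> (freed b); heap: [0-2 ALLOC][3-41 FREE]
Op 4: a = realloc(a, 14) -> a = 0; heap: [0-13 ALLOC][14-41 FREE]
Op 5: a = realloc(a, 21) -> a = 0; heap: [0-20 ALLOC][21-41 FREE]
malloc(28): first-fit scan over [0-20 ALLOC][21-41 FREE] -> NULL

Answer: NULL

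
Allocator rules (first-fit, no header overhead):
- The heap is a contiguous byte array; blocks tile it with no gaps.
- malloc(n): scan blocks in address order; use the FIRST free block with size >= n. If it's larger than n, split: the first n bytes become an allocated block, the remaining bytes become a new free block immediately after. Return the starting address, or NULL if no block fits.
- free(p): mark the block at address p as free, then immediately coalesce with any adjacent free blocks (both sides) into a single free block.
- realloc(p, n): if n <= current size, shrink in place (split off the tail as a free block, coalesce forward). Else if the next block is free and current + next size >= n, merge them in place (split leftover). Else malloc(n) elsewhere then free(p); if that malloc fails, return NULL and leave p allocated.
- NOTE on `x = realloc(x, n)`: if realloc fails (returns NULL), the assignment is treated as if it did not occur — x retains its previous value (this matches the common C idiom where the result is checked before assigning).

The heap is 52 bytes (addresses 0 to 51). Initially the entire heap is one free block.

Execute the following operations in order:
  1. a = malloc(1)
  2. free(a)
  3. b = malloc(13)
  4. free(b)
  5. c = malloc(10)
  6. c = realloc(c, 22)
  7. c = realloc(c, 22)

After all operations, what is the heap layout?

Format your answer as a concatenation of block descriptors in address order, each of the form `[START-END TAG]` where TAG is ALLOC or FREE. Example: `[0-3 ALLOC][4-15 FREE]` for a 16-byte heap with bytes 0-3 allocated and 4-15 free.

Op 1: a = malloc(1) -> a = 0; heap: [0-0 ALLOC][1-51 FREE]
Op 2: free(a) -> (freed a); heap: [0-51 FREE]
Op 3: b = malloc(13) -> b = 0; heap: [0-12 ALLOC][13-51 FREE]
Op 4: free(b) -> (freed b); heap: [0-51 FREE]
Op 5: c = malloc(10) -> c = 0; heap: [0-9 ALLOC][10-51 FREE]
Op 6: c = realloc(c, 22) -> c = 0; heap: [0-21 ALLOC][22-51 FREE]
Op 7: c = realloc(c, 22) -> c = 0; heap: [0-21 ALLOC][22-51 FREE]

Answer: [0-21 ALLOC][22-51 FREE]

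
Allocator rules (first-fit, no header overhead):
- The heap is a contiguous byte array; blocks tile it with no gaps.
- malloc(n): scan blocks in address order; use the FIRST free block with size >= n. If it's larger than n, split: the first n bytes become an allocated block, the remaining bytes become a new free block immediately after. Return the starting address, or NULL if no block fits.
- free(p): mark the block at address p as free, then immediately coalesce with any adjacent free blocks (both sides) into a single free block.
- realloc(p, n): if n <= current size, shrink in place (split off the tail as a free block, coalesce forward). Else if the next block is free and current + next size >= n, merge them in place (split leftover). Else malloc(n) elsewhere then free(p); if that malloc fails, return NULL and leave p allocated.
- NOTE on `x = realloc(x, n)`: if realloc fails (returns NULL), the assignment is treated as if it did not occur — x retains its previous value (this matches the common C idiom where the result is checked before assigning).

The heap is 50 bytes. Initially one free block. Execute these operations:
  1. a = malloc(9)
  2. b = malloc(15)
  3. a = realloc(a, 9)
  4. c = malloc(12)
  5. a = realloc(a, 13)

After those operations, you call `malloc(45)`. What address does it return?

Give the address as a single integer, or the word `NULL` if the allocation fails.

Op 1: a = malloc(9) -> a = 0; heap: [0-8 ALLOC][9-49 FREE]
Op 2: b = malloc(15) -> b = 9; heap: [0-8 ALLOC][9-23 ALLOC][24-49 FREE]
Op 3: a = realloc(a, 9) -> a = 0; heap: [0-8 ALLOC][9-23 ALLOC][24-49 FREE]
Op 4: c = malloc(12) -> c = 24; heap: [0-8 ALLOC][9-23 ALLOC][24-35 ALLOC][36-49 FREE]
Op 5: a = realloc(a, 13) -> a = 36; heap: [0-8 FREE][9-23 ALLOC][24-35 ALLOC][36-48 ALLOC][49-49 FREE]
malloc(45): first-fit scan over [0-8 FREE][9-23 ALLOC][24-35 ALLOC][36-48 ALLOC][49-49 FREE] -> NULL

Answer: NULL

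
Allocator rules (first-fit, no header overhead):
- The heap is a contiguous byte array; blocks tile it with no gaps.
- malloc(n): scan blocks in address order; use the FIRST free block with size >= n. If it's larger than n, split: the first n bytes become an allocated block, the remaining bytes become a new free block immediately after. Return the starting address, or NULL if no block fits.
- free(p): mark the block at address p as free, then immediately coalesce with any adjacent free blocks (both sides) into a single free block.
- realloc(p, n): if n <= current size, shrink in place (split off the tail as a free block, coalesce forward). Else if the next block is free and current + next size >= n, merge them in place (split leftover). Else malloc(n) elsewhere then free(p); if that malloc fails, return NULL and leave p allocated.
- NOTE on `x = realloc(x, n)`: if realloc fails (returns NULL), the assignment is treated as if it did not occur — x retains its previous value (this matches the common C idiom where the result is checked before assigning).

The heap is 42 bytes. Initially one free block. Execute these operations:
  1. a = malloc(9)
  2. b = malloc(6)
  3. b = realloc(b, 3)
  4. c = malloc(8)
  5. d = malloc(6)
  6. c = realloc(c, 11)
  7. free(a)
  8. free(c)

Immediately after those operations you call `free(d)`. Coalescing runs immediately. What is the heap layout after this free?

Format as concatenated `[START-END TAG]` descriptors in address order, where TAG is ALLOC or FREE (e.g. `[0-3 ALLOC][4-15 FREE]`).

Answer: [0-8 FREE][9-11 ALLOC][12-41 FREE]

Derivation:
Op 1: a = malloc(9) -> a = 0; heap: [0-8 ALLOC][9-41 FREE]
Op 2: b = malloc(6) -> b = 9; heap: [0-8 ALLOC][9-14 ALLOC][15-41 FREE]
Op 3: b = realloc(b, 3) -> b = 9; heap: [0-8 ALLOC][9-11 ALLOC][12-41 FREE]
Op 4: c = malloc(8) -> c = 12; heap: [0-8 ALLOC][9-11 ALLOC][12-19 ALLOC][20-41 FREE]
Op 5: d = malloc(6) -> d = 20; heap: [0-8 ALLOC][9-11 ALLOC][12-19 ALLOC][20-25 ALLOC][26-41 FREE]
Op 6: c = realloc(c, 11) -> c = 26; heap: [0-8 ALLOC][9-11 ALLOC][12-19 FREE][20-25 ALLOC][26-36 ALLOC][37-41 FREE]
Op 7: free(a) -> (freed a); heap: [0-8 FREE][9-11 ALLOC][12-19 FREE][20-25 ALLOC][26-36 ALLOC][37-41 FREE]
Op 8: free(c) -> (freed c); heap: [0-8 FREE][9-11 ALLOC][12-19 FREE][20-25 ALLOC][26-41 FREE]
free(d): d = 20 -> block [20-25 ALLOC]; mark free, coalesce with adjacent free neighbors -> [0-8 FREE][9-11 ALLOC][12-41 FREE]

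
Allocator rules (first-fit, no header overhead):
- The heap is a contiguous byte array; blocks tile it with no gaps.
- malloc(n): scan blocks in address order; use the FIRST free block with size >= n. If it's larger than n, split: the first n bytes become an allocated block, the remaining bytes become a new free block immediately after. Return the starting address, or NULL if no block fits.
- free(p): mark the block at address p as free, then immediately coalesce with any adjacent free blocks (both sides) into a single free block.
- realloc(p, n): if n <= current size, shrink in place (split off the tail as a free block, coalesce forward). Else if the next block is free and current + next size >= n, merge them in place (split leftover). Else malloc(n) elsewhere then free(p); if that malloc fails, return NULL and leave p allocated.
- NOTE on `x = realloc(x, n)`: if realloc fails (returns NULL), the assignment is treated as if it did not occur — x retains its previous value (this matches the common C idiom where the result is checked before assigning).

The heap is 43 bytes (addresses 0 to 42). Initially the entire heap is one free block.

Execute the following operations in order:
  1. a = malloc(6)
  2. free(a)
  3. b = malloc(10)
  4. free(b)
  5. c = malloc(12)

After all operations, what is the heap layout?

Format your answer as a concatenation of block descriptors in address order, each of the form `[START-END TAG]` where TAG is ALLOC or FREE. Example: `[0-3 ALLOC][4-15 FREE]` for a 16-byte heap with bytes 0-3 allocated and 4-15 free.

Answer: [0-11 ALLOC][12-42 FREE]

Derivation:
Op 1: a = malloc(6) -> a = 0; heap: [0-5 ALLOC][6-42 FREE]
Op 2: free(a) -> (freed a); heap: [0-42 FREE]
Op 3: b = malloc(10) -> b = 0; heap: [0-9 ALLOC][10-42 FREE]
Op 4: free(b) -> (freed b); heap: [0-42 FREE]
Op 5: c = malloc(12) -> c = 0; heap: [0-11 ALLOC][12-42 FREE]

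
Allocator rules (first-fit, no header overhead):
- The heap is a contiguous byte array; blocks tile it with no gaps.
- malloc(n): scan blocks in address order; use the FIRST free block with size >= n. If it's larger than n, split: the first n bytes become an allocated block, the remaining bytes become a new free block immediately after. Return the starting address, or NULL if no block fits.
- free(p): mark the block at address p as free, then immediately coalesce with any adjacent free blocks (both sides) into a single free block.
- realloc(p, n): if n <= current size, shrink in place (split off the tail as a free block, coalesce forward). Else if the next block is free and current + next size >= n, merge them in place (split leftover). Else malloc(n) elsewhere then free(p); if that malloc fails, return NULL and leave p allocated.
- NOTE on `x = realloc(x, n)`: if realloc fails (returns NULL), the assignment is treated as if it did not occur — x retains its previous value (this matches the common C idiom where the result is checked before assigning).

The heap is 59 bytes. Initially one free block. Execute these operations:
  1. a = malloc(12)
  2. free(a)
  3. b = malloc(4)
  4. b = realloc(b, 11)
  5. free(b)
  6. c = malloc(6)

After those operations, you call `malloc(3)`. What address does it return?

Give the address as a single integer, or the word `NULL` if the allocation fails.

Answer: 6

Derivation:
Op 1: a = malloc(12) -> a = 0; heap: [0-11 ALLOC][12-58 FREE]
Op 2: free(a) -> (freed a); heap: [0-58 FREE]
Op 3: b = malloc(4) -> b = 0; heap: [0-3 ALLOC][4-58 FREE]
Op 4: b = realloc(b, 11) -> b = 0; heap: [0-10 ALLOC][11-58 FREE]
Op 5: free(b) -> (freed b); heap: [0-58 FREE]
Op 6: c = malloc(6) -> c = 0; heap: [0-5 ALLOC][6-58 FREE]
malloc(3): first-fit scan over [0-5 ALLOC][6-58 FREE] -> 6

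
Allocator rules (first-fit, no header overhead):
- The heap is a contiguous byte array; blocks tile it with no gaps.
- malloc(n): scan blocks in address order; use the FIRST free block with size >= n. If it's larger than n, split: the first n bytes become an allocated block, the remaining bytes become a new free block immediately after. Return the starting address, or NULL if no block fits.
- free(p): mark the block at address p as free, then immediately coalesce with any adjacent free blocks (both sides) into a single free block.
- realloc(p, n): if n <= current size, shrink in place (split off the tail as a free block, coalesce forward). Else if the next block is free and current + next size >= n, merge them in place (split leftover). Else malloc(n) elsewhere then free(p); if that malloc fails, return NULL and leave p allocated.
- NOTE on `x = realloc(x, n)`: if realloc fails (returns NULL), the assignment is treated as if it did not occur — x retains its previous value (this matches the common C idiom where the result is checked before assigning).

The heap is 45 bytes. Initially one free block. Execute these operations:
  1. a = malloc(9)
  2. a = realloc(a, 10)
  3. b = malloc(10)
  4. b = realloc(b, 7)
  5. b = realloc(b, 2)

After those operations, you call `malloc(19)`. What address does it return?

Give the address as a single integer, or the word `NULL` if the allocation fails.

Answer: 12

Derivation:
Op 1: a = malloc(9) -> a = 0; heap: [0-8 ALLOC][9-44 FREE]
Op 2: a = realloc(a, 10) -> a = 0; heap: [0-9 ALLOC][10-44 FREE]
Op 3: b = malloc(10) -> b = 10; heap: [0-9 ALLOC][10-19 ALLOC][20-44 FREE]
Op 4: b = realloc(b, 7) -> b = 10; heap: [0-9 ALLOC][10-16 ALLOC][17-44 FREE]
Op 5: b = realloc(b, 2) -> b = 10; heap: [0-9 ALLOC][10-11 ALLOC][12-44 FREE]
malloc(19): first-fit scan over [0-9 ALLOC][10-11 ALLOC][12-44 FREE] -> 12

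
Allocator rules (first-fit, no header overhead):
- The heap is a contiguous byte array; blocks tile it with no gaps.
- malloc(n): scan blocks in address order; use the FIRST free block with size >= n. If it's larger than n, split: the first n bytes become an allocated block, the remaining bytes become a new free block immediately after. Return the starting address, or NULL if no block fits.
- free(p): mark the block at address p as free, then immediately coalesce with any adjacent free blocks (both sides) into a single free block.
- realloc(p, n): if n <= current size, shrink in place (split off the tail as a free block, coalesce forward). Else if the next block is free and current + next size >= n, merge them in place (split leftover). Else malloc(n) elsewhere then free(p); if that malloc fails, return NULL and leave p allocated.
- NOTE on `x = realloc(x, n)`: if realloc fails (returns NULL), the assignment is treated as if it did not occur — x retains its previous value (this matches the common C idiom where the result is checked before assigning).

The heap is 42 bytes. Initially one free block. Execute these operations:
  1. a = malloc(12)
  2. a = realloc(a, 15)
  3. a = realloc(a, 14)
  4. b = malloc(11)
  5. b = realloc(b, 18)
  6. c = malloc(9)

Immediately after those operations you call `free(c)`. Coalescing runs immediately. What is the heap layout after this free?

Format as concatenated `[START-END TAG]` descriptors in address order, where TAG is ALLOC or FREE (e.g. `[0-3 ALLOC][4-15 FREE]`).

Op 1: a = malloc(12) -> a = 0; heap: [0-11 ALLOC][12-41 FREE]
Op 2: a = realloc(a, 15) -> a = 0; heap: [0-14 ALLOC][15-41 FREE]
Op 3: a = realloc(a, 14) -> a = 0; heap: [0-13 ALLOC][14-41 FREE]
Op 4: b = malloc(11) -> b = 14; heap: [0-13 ALLOC][14-24 ALLOC][25-41 FREE]
Op 5: b = realloc(b, 18) -> b = 14; heap: [0-13 ALLOC][14-31 ALLOC][32-41 FREE]
Op 6: c = malloc(9) -> c = 32; heap: [0-13 ALLOC][14-31 ALLOC][32-40 ALLOC][41-41 FREE]
free(c): c = 32 -> block [32-40 ALLOC]; mark free, coalesce with adjacent free neighbors -> [0-13 ALLOC][14-31 ALLOC][32-41 FREE]

Answer: [0-13 ALLOC][14-31 ALLOC][32-41 FREE]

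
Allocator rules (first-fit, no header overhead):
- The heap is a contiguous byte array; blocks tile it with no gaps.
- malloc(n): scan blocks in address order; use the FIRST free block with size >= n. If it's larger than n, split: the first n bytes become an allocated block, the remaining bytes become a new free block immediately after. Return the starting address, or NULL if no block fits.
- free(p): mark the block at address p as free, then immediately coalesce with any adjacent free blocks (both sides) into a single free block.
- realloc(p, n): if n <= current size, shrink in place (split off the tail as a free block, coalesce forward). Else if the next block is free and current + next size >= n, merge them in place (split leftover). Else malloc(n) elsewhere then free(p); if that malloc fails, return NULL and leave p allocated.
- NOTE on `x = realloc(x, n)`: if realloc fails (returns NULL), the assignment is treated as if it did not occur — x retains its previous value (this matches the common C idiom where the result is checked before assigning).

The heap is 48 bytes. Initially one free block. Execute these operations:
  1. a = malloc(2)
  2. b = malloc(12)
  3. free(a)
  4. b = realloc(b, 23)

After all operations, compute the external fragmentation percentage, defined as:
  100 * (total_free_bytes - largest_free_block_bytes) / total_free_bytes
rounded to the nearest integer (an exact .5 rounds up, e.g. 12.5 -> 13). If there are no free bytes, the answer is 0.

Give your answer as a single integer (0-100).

Op 1: a = malloc(2) -> a = 0; heap: [0-1 ALLOC][2-47 FREE]
Op 2: b = malloc(12) -> b = 2; heap: [0-1 ALLOC][2-13 ALLOC][14-47 FREE]
Op 3: free(a) -> (freed a); heap: [0-1 FREE][2-13 ALLOC][14-47 FREE]
Op 4: b = realloc(b, 23) -> b = 2; heap: [0-1 FREE][2-24 ALLOC][25-47 FREE]
Free blocks: [2 23] total_free=25 largest=23 -> 100*(25-23)/25 = 200/25 = 8

Answer: 8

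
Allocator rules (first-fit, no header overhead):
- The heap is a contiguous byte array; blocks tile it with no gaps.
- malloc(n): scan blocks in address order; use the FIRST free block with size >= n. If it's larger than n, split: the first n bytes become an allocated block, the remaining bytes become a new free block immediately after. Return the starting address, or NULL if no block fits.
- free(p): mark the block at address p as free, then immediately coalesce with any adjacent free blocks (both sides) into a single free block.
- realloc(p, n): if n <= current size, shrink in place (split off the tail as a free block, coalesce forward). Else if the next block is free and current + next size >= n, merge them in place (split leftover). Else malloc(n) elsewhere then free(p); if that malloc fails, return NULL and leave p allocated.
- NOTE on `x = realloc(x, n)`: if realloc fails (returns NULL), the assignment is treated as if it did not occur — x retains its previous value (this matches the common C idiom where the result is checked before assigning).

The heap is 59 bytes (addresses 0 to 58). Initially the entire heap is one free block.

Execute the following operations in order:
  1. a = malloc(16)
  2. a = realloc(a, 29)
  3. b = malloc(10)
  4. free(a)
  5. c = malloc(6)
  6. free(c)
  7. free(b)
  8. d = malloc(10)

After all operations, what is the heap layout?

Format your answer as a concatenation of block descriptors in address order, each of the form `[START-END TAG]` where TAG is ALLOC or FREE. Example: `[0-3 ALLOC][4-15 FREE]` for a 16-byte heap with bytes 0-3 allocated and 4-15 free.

Answer: [0-9 ALLOC][10-58 FREE]

Derivation:
Op 1: a = malloc(16) -> a = 0; heap: [0-15 ALLOC][16-58 FREE]
Op 2: a = realloc(a, 29) -> a = 0; heap: [0-28 ALLOC][29-58 FREE]
Op 3: b = malloc(10) -> b = 29; heap: [0-28 ALLOC][29-38 ALLOC][39-58 FREE]
Op 4: free(a) -> (freed a); heap: [0-28 FREE][29-38 ALLOC][39-58 FREE]
Op 5: c = malloc(6) -> c = 0; heap: [0-5 ALLOC][6-28 FREE][29-38 ALLOC][39-58 FREE]
Op 6: free(c) -> (freed c); heap: [0-28 FREE][29-38 ALLOC][39-58 FREE]
Op 7: free(b) -> (freed b); heap: [0-58 FREE]
Op 8: d = malloc(10) -> d = 0; heap: [0-9 ALLOC][10-58 FREE]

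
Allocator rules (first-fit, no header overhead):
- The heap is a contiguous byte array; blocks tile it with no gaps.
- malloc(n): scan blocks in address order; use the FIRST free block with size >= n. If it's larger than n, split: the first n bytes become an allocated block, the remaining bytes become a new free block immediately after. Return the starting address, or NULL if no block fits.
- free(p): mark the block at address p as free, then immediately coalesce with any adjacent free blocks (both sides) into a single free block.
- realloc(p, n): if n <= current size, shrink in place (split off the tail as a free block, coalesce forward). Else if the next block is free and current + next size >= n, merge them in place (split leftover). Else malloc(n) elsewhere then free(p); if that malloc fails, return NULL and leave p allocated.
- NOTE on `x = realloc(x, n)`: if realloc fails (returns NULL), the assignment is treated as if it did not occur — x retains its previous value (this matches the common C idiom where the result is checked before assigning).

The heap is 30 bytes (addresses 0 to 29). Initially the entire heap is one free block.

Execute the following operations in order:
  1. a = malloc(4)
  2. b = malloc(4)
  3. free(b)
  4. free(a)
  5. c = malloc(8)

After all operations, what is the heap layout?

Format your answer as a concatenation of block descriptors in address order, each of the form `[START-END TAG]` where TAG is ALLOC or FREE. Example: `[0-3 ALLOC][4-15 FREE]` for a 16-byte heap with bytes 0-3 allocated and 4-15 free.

Answer: [0-7 ALLOC][8-29 FREE]

Derivation:
Op 1: a = malloc(4) -> a = 0; heap: [0-3 ALLOC][4-29 FREE]
Op 2: b = malloc(4) -> b = 4; heap: [0-3 ALLOC][4-7 ALLOC][8-29 FREE]
Op 3: free(b) -> (freed b); heap: [0-3 ALLOC][4-29 FREE]
Op 4: free(a) -> (freed a); heap: [0-29 FREE]
Op 5: c = malloc(8) -> c = 0; heap: [0-7 ALLOC][8-29 FREE]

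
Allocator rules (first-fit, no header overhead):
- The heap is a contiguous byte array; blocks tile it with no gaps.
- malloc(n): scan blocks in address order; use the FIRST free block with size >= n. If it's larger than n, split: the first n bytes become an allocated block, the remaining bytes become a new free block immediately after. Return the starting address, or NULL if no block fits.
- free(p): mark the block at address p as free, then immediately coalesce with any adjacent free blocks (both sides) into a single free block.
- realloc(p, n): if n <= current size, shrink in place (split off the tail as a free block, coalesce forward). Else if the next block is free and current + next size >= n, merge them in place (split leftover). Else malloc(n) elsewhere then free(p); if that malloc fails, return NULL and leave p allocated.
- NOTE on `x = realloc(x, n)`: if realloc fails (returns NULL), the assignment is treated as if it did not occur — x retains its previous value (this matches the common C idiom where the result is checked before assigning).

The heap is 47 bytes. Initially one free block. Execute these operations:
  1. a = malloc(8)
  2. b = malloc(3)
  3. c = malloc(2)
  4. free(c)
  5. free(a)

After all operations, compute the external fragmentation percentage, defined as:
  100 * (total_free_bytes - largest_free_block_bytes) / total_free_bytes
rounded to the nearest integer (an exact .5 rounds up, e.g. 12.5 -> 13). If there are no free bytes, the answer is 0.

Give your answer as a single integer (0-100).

Answer: 18

Derivation:
Op 1: a = malloc(8) -> a = 0; heap: [0-7 ALLOC][8-46 FREE]
Op 2: b = malloc(3) -> b = 8; heap: [0-7 ALLOC][8-10 ALLOC][11-46 FREE]
Op 3: c = malloc(2) -> c = 11; heap: [0-7 ALLOC][8-10 ALLOC][11-12 ALLOC][13-46 FREE]
Op 4: free(c) -> (freed c); heap: [0-7 ALLOC][8-10 ALLOC][11-46 FREE]
Op 5: free(a) -> (freed a); heap: [0-7 FREE][8-10 ALLOC][11-46 FREE]
Free blocks: [8 36] total_free=44 largest=36 -> 100*(44-36)/44 = 800/44 ≈ 18.182 -> rounds to 18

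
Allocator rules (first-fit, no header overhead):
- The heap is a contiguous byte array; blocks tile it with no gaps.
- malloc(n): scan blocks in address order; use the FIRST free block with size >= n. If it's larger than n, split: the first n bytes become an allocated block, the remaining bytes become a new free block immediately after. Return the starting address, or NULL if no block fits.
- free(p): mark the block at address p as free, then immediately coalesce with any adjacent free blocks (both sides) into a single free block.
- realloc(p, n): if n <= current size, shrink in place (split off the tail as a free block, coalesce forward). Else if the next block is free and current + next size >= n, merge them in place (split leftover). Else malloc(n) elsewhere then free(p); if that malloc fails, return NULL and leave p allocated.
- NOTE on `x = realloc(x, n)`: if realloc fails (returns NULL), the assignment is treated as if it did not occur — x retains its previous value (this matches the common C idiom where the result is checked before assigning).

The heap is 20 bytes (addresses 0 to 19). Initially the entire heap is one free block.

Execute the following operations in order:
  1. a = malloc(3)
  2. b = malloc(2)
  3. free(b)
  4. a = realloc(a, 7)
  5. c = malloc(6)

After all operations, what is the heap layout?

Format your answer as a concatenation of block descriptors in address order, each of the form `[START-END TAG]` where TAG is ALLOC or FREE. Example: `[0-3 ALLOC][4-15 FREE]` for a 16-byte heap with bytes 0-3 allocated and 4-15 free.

Op 1: a = malloc(3) -> a = 0; heap: [0-2 ALLOC][3-19 FREE]
Op 2: b = malloc(2) -> b = 3; heap: [0-2 ALLOC][3-4 ALLOC][5-19 FREE]
Op 3: free(b) -> (freed b); heap: [0-2 ALLOC][3-19 FREE]
Op 4: a = realloc(a, 7) -> a = 0; heap: [0-6 ALLOC][7-19 FREE]
Op 5: c = malloc(6) -> c = 7; heap: [0-6 ALLOC][7-12 ALLOC][13-19 FREE]

Answer: [0-6 ALLOC][7-12 ALLOC][13-19 FREE]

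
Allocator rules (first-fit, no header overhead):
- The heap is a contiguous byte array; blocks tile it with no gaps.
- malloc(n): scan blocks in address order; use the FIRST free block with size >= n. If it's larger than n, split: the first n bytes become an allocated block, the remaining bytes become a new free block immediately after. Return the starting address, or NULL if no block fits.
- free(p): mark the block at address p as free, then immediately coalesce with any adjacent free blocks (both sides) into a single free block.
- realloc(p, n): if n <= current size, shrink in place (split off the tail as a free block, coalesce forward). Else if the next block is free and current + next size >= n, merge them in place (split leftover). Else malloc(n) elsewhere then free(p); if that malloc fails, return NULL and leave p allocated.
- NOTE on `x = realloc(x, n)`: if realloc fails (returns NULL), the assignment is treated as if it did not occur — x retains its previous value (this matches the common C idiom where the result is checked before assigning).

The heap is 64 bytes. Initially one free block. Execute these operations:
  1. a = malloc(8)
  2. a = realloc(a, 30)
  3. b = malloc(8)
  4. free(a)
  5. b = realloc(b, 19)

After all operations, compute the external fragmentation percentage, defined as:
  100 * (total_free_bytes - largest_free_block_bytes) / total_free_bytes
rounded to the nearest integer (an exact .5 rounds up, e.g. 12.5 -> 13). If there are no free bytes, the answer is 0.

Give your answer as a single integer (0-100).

Op 1: a = malloc(8) -> a = 0; heap: [0-7 ALLOC][8-63 FREE]
Op 2: a = realloc(a, 30) -> a = 0; heap: [0-29 ALLOC][30-63 FREE]
Op 3: b = malloc(8) -> b = 30; heap: [0-29 ALLOC][30-37 ALLOC][38-63 FREE]
Op 4: free(a) -> (freed a); heap: [0-29 FREE][30-37 ALLOC][38-63 FREE]
Op 5: b = realloc(b, 19) -> b = 30; heap: [0-29 FREE][30-48 ALLOC][49-63 FREE]
Free blocks: [30 15] total_free=45 largest=30 -> 100*(45-30)/45 = 1500/45 ≈ 33.333 -> rounds to 33

Answer: 33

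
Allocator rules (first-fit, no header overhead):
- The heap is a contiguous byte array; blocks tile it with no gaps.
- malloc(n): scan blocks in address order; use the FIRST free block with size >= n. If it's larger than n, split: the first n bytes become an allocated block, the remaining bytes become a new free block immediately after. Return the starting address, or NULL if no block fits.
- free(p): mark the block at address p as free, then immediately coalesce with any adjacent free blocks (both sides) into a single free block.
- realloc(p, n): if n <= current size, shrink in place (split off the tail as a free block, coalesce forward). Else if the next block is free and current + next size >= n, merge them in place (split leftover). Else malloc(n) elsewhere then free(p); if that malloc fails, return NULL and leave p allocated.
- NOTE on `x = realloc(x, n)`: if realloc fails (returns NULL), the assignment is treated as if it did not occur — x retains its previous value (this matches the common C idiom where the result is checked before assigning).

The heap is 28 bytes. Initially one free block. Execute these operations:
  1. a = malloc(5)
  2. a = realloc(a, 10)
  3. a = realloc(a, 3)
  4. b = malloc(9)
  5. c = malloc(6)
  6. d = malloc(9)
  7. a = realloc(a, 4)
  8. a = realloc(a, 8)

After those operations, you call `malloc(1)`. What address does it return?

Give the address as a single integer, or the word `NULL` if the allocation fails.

Op 1: a = malloc(5) -> a = 0; heap: [0-4 ALLOC][5-27 FREE]
Op 2: a = realloc(a, 10) -> a = 0; heap: [0-9 ALLOC][10-27 FREE]
Op 3: a = realloc(a, 3) -> a = 0; heap: [0-2 ALLOC][3-27 FREE]
Op 4: b = malloc(9) -> b = 3; heap: [0-2 ALLOC][3-11 ALLOC][12-27 FREE]
Op 5: c = malloc(6) -> c = 12; heap: [0-2 ALLOC][3-11 ALLOC][12-17 ALLOC][18-27 FREE]
Op 6: d = malloc(9) -> d = 18; heap: [0-2 ALLOC][3-11 ALLOC][12-17 ALLOC][18-26 ALLOC][27-27 FREE]
Op 7: a = realloc(a, 4) -> NULL (a unchanged); heap: [0-2 ALLOC][3-11 ALLOC][12-17 ALLOC][18-26 ALLOC][27-27 FREE]
Op 8: a = realloc(a, 8) -> NULL (a unchanged); heap: [0-2 ALLOC][3-11 ALLOC][12-17 ALLOC][18-26 ALLOC][27-27 FREE]
malloc(1): first-fit scan over [0-2 ALLOC][3-11 ALLOC][12-17 ALLOC][18-26 ALLOC][27-27 FREE] -> 27

Answer: 27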